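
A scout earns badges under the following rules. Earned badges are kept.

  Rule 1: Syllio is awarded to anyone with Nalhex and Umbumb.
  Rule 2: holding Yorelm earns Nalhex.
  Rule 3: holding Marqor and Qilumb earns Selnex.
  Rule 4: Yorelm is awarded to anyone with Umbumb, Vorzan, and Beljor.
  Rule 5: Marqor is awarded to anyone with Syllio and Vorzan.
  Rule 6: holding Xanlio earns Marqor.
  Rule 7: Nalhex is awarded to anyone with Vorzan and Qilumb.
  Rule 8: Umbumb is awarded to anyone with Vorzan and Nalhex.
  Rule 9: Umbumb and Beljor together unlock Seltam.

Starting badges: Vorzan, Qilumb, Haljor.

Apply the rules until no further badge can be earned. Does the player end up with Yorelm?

Yorelm would need Umbumb, Vorzan, and Beljor (Rule 4), but Beljor is never earned.

No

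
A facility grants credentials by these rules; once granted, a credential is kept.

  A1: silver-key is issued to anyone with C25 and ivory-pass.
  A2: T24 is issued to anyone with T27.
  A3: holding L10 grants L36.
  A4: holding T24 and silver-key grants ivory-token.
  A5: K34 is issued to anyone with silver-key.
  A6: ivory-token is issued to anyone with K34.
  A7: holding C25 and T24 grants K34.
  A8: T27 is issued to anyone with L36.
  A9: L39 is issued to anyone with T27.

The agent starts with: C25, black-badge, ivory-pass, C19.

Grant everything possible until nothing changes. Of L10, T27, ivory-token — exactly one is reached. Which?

Holding C25 and ivory-pass grants silver-key (A1).
Holding silver-key grants K34 (A5).
Holding K34 grants ivory-token (A6).
T27 would need L36 (A8), but L36 is never granted. No rule produces L10, and it is not given.

ivory-token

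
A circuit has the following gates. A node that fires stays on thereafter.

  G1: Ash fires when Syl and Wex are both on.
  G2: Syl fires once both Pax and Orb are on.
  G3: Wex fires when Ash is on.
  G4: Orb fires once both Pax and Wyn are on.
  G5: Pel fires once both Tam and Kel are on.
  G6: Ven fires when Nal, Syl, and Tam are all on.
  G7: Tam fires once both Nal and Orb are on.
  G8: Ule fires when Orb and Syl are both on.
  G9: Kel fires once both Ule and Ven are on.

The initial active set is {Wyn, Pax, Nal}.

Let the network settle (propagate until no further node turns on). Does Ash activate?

Ash would need Syl and Wex (G1), but Wex never turns on.

No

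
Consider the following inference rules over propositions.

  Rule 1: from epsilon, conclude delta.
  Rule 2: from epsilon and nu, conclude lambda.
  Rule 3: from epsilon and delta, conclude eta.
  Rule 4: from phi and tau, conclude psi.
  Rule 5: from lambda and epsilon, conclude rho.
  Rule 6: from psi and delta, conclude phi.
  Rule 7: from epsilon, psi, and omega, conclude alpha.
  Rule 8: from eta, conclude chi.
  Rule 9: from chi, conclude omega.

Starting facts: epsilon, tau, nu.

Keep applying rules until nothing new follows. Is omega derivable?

Yes

From epsilon, Rule 1 gives delta.
From epsilon and delta, Rule 3 gives eta.
eta holds, so chi follows (Rule 8).
From chi, Rule 9 gives omega.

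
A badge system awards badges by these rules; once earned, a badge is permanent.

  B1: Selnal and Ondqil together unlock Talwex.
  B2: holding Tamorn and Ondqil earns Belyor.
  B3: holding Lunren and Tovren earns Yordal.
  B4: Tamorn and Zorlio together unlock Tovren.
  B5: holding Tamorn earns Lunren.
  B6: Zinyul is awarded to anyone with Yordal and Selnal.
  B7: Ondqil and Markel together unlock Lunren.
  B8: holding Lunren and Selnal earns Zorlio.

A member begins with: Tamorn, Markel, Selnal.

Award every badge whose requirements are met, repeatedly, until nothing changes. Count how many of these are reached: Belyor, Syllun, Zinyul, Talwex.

1

With Tamorn, Lunren is earned (B5).
With Lunren and Selnal, Zorlio is earned (B8).
With Tamorn and Zorlio, Tovren is earned (B4).
With Lunren and Tovren, Yordal is earned (B3).
With Yordal and Selnal, Zinyul is earned (B6).
Belyor would need Tamorn and Ondqil (B2), but Ondqil is never earned.
No rule produces Syllun, and it is not given.
Zinyul: reached.
Talwex would need Selnal and Ondqil (B1), but Ondqil is never earned.
Reached: Zinyul — 1 of the 4.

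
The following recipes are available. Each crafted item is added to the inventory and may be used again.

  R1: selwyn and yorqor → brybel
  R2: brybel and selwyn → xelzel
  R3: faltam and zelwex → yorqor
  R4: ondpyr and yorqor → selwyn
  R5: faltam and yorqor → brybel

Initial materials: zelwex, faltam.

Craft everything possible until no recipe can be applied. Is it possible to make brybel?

Yes

Using R3, faltam and zelwex make yorqor.
faltam and yorqor → brybel (R5).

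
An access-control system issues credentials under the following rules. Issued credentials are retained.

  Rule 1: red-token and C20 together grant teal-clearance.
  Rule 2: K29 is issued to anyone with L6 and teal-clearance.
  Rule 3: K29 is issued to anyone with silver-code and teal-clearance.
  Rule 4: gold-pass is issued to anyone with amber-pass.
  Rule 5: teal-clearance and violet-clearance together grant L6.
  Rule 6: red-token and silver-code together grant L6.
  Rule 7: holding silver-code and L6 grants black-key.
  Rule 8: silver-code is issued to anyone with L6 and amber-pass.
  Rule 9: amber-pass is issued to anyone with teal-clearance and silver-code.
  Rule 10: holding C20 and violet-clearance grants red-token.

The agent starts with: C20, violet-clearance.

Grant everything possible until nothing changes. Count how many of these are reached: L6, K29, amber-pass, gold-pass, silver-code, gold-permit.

Holding C20 and violet-clearance grants red-token (Rule 10).
Holding red-token and C20 grants teal-clearance (Rule 1).
Holding teal-clearance and violet-clearance grants L6 (Rule 5).
Holding L6 and teal-clearance grants K29 (Rule 2).
L6: reached.
K29: reached.
amber-pass would need teal-clearance and silver-code (Rule 9), but silver-code is never granted.
gold-pass would need amber-pass (Rule 4), but amber-pass is never granted.
silver-code would need L6 and amber-pass (Rule 8), but amber-pass is never granted.
No rule produces gold-permit, and it is not given.
Reached: L6 and K29 — 2 of the 6.

2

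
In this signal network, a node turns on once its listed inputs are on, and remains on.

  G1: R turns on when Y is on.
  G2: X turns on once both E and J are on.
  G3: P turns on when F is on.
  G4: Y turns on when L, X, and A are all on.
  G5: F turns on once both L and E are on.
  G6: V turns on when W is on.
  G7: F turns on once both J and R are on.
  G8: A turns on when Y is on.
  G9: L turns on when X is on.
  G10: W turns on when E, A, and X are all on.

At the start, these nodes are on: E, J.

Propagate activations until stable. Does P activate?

E and J are on, so X turns on (G2).
G9: X on → L on.
G5: L and E on → F on.
F is on, so P turns on (G3).

Yes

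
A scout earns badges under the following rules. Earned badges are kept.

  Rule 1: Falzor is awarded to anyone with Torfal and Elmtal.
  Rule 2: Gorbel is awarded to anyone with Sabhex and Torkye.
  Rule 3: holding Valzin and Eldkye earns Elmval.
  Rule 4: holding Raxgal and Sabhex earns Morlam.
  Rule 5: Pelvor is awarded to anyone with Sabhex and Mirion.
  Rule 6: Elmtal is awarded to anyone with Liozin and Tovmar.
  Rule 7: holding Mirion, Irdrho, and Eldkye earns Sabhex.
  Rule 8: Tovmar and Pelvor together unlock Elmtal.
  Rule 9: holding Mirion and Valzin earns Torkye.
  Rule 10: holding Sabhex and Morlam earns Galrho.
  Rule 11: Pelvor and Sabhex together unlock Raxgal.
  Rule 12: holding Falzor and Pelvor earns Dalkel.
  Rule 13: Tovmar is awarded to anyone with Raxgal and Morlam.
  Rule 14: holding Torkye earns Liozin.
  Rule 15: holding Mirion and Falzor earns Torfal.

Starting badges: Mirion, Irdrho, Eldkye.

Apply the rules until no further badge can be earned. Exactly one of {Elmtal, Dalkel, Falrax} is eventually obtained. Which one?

Elmtal

With Mirion, Irdrho, and Eldkye, Sabhex is earned (Rule 7).
With Sabhex and Mirion, Pelvor is earned (Rule 5).
With Pelvor and Sabhex, Raxgal is earned (Rule 11).
With Raxgal and Sabhex, Morlam is earned (Rule 4).
With Raxgal and Morlam, Tovmar is earned (Rule 13).
With Tovmar and Pelvor, Elmtal is earned (Rule 8).
Dalkel would need Falzor and Pelvor (Rule 12), but Falzor is never earned. No rule produces Falrax, and it is not given.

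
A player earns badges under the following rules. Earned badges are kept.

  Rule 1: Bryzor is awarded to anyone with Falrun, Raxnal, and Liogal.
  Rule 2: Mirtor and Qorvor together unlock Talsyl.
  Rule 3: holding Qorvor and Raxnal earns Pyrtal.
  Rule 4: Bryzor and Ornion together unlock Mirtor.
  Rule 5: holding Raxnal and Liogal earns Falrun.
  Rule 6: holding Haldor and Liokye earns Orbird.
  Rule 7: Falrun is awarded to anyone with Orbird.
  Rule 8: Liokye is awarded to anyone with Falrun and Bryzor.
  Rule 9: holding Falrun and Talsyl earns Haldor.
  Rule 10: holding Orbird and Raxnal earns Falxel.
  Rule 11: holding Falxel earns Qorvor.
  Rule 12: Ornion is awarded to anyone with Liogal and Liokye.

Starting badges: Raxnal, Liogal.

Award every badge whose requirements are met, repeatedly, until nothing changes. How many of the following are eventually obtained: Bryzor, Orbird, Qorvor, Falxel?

With Raxnal and Liogal, Falrun is earned (Rule 5).
With Falrun, Raxnal, and Liogal, Bryzor is earned (Rule 1).
Bryzor: reached.
Orbird would need Haldor and Liokye (Rule 6), but Haldor is never earned.
Qorvor would need Falxel (Rule 11), but Falxel is never earned.
Falxel would need Orbird and Raxnal (Rule 10), but Orbird is never earned.
Reached: Bryzor — 1 of the 4.

1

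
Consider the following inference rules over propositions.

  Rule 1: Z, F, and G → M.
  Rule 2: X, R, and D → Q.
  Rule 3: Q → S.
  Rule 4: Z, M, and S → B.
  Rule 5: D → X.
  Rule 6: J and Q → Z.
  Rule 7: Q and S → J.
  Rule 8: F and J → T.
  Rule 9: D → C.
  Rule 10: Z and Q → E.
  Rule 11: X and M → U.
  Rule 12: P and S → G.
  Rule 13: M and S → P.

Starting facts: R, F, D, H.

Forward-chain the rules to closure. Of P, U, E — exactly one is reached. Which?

D holds, so X follows (Rule 5).
From X, R, and D, Rule 2 gives Q.
Q holds, so S follows (Rule 3).
Q and S hold, so J follows (Rule 7).
From J and Q, Rule 6 gives Z.
Z and Q hold, so E follows (Rule 10).
U would need X and M (Rule 11), but M is never established. P would need M and S (Rule 13), but M is never established.

E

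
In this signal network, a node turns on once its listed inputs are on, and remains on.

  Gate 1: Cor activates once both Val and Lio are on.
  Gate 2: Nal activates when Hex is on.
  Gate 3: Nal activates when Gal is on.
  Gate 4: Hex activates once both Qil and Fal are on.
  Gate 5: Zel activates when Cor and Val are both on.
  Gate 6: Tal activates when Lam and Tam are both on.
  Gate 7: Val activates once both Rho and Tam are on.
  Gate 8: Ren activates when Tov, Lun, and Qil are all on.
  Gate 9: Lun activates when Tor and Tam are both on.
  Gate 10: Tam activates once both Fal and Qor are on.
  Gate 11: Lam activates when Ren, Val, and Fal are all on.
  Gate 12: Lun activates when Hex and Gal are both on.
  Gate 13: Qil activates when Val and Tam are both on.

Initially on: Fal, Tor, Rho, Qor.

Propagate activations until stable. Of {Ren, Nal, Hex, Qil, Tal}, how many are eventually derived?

Gate 10: Fal and Qor on → Tam on.
Gate 7: Rho and Tam on → Val on.
Gate 13: Val and Tam on → Qil on.
Qil and Fal are on, so Hex activates (Gate 4).
Hex is on, so Nal activates (Gate 2).
Ren would need Tov, Lun, and Qil (Gate 8), but Tov never turns on.
Nal: reached.
Hex: reached.
Qil: reached.
Tal would need Lam and Tam (Gate 6), but Lam never turns on.
Reached: Nal, Hex, and Qil — 3 of the 5.

3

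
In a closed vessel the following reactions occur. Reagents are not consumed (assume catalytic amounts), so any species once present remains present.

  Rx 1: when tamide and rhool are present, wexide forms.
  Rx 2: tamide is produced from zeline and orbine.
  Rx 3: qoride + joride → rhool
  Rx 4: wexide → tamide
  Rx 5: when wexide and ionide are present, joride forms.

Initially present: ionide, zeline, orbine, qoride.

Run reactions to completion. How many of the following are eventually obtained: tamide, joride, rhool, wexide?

1

zeline and orbine present → tamide forms (Rx 2).
tamide: reached.
joride would need wexide and ionide (Rx 5), but wexide never forms.
rhool would need qoride and joride (Rx 3), but joride never forms.
wexide would need tamide and rhool (Rx 1), but rhool never forms.
Reached: tamide — 1 of the 4.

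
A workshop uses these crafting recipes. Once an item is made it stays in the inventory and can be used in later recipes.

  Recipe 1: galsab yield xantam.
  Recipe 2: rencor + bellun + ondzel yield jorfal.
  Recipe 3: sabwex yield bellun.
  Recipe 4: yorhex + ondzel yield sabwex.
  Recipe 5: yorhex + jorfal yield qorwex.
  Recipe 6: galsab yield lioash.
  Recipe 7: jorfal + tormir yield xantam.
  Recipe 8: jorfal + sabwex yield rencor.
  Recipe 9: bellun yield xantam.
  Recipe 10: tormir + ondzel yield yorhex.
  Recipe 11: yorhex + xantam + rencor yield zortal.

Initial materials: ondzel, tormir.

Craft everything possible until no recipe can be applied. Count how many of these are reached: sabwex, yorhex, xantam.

3

Using Recipe 10, tormir and ondzel make yorhex.
Using Recipe 4, yorhex and ondzel make sabwex.
Using Recipe 3, sabwex makes bellun.
Using Recipe 9, bellun makes xantam.
sabwex: reached.
yorhex: reached.
xantam: reached.
All 3 are reached.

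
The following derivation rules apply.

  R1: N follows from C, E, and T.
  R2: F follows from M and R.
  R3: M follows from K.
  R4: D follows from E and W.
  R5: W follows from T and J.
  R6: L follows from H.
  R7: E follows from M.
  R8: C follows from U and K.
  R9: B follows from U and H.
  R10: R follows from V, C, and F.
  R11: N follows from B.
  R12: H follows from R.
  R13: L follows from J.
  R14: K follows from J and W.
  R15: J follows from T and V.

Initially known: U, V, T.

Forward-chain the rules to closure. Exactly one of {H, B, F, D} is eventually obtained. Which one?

From T and V, R15 gives J.
From T and J, R5 gives W.
J and W hold, so K follows (R14).
K holds, so M follows (R3).
From M, R7 gives E.
E and W hold, so D follows (R4).
H would need R (R12), but R is never established. B would need U and H (R9), but H is never established. F would need M and R (R2), but R is never established.

D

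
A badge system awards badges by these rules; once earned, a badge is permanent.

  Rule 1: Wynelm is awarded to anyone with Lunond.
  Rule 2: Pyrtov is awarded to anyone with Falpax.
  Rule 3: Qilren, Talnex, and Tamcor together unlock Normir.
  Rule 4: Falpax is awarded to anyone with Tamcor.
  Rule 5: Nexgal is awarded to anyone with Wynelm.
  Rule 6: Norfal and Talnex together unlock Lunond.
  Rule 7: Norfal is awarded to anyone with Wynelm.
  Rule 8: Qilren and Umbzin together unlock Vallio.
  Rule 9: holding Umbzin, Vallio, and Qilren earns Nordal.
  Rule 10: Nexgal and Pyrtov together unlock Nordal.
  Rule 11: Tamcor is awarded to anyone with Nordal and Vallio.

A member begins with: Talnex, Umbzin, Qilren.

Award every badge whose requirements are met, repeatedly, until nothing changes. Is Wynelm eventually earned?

Wynelm would need Lunond (Rule 1), but Lunond is never earned.

No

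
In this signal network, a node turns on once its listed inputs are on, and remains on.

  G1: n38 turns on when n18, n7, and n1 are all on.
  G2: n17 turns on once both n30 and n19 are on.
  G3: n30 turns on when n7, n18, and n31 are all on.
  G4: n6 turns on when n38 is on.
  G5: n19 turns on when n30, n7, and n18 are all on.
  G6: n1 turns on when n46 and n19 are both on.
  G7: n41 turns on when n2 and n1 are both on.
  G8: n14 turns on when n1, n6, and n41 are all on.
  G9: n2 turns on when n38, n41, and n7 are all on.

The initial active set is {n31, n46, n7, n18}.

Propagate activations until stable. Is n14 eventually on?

n14 would need n1, n6, and n41 (G8), but n41 never turns on.

No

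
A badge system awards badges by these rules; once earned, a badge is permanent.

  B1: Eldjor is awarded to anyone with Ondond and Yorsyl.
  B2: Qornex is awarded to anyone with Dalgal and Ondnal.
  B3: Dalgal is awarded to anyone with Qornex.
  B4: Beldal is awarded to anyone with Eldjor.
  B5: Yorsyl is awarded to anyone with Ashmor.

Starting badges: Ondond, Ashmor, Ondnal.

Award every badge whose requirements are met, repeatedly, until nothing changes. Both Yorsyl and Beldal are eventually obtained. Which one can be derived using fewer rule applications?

Yorsyl: With Ashmor, Yorsyl is earned (B5). [1 rule application]
Beldal: With Ashmor, Yorsyl is earned (B5). With Ondond and Yorsyl, Eldjor is earned (B1). With Eldjor, Beldal is earned (B4). [3 rule applications]
Yorsyl needs fewer.

Yorsyl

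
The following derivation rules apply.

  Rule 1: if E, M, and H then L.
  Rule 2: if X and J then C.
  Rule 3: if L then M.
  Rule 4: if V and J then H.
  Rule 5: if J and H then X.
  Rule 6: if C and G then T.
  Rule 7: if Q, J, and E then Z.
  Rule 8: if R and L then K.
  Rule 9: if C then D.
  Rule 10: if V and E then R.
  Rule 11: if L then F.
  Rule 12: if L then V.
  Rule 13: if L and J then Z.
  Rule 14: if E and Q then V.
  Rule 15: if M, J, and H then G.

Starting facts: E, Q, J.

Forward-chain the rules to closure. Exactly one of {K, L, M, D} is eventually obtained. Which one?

D

From E and Q, Rule 14 gives V.
V and J hold, so H follows (Rule 4).
From J and H, Rule 5 gives X.
X and J hold, so C follows (Rule 2).
C holds, so D follows (Rule 9).
L would need E, M, and H (Rule 1), but M is never established. K would need R and L (Rule 8), but L is never established. M would need L (Rule 3), but L is never established.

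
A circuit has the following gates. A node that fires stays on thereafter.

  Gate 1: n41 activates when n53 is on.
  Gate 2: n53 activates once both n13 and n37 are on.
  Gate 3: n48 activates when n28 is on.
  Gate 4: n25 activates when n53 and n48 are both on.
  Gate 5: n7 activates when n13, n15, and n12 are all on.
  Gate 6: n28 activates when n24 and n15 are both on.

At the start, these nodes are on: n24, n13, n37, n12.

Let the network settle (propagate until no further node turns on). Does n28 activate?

n28 would need n24 and n15 (Gate 6), but n15 never turns on.

No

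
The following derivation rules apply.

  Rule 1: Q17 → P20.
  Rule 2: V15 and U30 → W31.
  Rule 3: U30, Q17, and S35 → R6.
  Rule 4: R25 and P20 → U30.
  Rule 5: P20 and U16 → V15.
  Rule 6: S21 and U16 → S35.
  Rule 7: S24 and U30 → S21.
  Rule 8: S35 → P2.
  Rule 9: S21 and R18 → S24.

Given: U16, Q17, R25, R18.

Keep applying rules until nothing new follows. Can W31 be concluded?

Yes

Q17 holds, so P20 follows (Rule 1).
From P20 and U16, Rule 5 gives V15.
From R25 and P20, Rule 4 gives U30.
V15 and U30 hold, so W31 follows (Rule 2).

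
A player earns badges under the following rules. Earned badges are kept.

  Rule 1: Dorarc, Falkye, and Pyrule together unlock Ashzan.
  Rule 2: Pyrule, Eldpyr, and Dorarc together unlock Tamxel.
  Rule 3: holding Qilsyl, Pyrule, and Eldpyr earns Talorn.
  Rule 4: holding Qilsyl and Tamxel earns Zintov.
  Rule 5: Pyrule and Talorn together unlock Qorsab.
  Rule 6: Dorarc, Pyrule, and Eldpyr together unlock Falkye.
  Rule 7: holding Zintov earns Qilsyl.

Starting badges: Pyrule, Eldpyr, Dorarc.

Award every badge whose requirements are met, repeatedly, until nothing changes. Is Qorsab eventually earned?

Qorsab would need Pyrule and Talorn (Rule 5), but Talorn is never earned.

No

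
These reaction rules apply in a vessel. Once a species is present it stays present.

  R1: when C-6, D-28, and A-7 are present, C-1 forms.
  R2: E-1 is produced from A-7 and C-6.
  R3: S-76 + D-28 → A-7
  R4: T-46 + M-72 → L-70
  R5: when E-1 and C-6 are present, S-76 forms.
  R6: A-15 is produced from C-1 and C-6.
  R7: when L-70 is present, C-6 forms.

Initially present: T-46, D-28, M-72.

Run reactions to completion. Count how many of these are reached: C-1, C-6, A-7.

1

T-46 and M-72 present → L-70 forms (R4).
L-70 present → C-6 forms (R7).
C-1 would need C-6, D-28, and A-7 (R1), but A-7 never forms.
C-6: reached.
A-7 would need S-76 and D-28 (R3), but S-76 never forms.
Reached: C-6 — 1 of the 3.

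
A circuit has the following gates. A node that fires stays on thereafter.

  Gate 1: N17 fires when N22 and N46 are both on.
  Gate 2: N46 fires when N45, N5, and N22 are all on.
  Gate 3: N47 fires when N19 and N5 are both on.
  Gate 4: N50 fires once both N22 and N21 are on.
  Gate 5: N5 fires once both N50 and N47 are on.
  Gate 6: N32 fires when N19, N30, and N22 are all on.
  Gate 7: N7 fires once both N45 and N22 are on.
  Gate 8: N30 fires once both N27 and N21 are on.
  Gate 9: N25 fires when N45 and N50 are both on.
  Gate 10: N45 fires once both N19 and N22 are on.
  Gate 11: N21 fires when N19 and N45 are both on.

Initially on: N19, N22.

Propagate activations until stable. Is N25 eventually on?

Yes

N19 and N22 are on, so N45 fires (Gate 10).
Gate 11: N19 and N45 on → N21 on.
N22 and N21 are on, so N50 fires (Gate 4).
Gate 9: N45 and N50 on → N25 on.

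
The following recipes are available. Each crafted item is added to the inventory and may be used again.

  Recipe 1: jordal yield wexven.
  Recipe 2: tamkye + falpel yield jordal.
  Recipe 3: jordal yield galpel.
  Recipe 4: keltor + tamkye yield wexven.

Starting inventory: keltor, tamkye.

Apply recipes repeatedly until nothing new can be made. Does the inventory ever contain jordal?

jordal would need tamkye and falpel (Recipe 2), but falpel is never obtained.

No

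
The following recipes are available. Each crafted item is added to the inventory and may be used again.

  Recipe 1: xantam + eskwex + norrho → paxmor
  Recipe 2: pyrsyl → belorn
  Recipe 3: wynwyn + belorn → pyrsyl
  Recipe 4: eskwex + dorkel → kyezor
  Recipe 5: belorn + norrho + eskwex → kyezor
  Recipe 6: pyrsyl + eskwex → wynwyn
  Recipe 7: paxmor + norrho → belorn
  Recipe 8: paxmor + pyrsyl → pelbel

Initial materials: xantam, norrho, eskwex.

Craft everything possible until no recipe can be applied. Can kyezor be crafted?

Yes

Using Recipe 1, xantam, eskwex, and norrho make paxmor.
paxmor + norrho → belorn (Recipe 7).
belorn + norrho + eskwex → kyezor (Recipe 5).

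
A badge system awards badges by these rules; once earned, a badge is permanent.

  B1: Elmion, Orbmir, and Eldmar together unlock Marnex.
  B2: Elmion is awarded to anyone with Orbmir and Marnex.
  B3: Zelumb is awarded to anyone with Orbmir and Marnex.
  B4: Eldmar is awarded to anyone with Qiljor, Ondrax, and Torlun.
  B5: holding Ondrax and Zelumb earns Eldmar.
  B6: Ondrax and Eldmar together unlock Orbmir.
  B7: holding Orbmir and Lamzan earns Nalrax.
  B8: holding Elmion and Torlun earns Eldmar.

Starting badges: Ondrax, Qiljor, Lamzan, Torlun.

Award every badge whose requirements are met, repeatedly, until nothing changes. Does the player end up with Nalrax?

With Qiljor, Ondrax, and Torlun, Eldmar is earned (B4).
With Ondrax and Eldmar, Orbmir is earned (B6).
With Orbmir and Lamzan, Nalrax is earned (B7).

Yes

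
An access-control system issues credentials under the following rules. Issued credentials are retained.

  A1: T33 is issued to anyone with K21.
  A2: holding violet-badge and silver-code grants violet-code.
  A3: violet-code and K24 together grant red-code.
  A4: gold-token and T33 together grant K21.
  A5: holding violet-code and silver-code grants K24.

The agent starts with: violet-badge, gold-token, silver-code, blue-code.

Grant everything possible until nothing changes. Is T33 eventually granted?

T33 would need K21 (A1), but K21 is never granted.

No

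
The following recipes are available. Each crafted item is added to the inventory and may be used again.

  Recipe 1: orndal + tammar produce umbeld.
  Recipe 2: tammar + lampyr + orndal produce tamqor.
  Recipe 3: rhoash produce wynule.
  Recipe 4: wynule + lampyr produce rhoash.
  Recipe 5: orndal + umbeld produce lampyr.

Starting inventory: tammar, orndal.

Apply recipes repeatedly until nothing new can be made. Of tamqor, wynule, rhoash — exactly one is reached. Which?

tamqor

orndal + tammar → umbeld (Recipe 1).
orndal + umbeld → lampyr (Recipe 5).
Using Recipe 2, tammar, lampyr, and orndal make tamqor.
rhoash would need wynule and lampyr (Recipe 4), but wynule is never obtained. wynule would need rhoash (Recipe 3), but rhoash is never obtained.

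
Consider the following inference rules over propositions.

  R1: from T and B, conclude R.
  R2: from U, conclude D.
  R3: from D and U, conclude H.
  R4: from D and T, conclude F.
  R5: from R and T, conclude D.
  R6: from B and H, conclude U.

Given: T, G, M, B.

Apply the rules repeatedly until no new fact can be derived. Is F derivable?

From T and B, R1 gives R.
R and T hold, so D follows (R5).
From D and T, R4 gives F.

Yes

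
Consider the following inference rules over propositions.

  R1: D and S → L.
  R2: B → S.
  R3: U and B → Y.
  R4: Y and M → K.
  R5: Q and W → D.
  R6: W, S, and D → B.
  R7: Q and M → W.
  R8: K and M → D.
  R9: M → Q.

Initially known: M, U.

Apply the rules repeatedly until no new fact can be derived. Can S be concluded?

S would need B (R2), but B is never established.

No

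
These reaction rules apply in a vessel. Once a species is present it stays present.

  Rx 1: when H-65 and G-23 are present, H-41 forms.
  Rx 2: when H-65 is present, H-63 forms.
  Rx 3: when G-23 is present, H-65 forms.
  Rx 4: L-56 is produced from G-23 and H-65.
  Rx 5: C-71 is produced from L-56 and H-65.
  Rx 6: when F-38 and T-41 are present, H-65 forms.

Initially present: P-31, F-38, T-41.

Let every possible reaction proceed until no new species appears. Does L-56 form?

No

L-56 would need G-23 and H-65 (Rx 4), but G-23 never forms.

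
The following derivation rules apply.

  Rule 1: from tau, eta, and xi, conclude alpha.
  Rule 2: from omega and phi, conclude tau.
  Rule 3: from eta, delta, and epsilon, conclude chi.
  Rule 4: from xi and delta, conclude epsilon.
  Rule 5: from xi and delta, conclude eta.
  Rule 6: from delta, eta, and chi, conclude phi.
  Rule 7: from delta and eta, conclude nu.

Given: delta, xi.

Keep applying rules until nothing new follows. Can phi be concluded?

Yes

From xi and delta, Rule 5 gives eta.
xi and delta hold, so epsilon follows (Rule 4).
From eta, delta, and epsilon, Rule 3 gives chi.
From delta, eta, and chi, Rule 6 gives phi.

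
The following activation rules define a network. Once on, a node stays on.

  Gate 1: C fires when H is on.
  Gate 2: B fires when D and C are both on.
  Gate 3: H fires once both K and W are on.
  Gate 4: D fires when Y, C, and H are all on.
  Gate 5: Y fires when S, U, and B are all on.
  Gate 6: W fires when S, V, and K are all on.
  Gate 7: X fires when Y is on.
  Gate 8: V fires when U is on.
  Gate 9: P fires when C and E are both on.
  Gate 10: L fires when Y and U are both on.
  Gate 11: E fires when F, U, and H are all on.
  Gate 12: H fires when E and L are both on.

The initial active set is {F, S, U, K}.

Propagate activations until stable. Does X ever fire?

No

X would need Y (Gate 7), but Y never turns on.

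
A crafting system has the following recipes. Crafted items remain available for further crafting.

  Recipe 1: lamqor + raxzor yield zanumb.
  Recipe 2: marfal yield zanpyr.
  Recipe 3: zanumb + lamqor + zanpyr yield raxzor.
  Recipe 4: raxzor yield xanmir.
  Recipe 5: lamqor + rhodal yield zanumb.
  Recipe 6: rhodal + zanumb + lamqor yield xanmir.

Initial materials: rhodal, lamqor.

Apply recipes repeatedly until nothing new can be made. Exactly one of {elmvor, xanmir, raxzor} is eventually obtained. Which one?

lamqor + rhodal → zanumb (Recipe 5).
rhodal + zanumb + lamqor → xanmir (Recipe 6).
No rule produces elmvor, and it is not given. raxzor would need zanumb, lamqor, and zanpyr (Recipe 3), but zanpyr is never obtained.

xanmir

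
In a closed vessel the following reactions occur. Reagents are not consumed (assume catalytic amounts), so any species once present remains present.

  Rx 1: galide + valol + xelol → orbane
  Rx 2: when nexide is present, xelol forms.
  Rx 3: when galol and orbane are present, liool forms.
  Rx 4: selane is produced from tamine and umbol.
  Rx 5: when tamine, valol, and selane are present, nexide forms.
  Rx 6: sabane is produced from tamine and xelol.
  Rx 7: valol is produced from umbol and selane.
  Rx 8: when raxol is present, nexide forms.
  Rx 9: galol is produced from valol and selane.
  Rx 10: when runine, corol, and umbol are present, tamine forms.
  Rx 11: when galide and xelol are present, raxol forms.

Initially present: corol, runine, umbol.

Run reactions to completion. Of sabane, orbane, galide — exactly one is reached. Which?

runine, corol, and umbol present → tamine forms (Rx 10).
tamine and umbol present → selane forms (Rx 4).
umbol and selane present → valol forms (Rx 7).
tamine, valol, and selane present → nexide forms (Rx 5).
nexide present → xelol forms (Rx 2).
tamine and xelol present → sabane forms (Rx 6).
No rule produces galide, and it is not given. orbane would need galide, valol, and xelol (Rx 1), but galide never forms.

sabane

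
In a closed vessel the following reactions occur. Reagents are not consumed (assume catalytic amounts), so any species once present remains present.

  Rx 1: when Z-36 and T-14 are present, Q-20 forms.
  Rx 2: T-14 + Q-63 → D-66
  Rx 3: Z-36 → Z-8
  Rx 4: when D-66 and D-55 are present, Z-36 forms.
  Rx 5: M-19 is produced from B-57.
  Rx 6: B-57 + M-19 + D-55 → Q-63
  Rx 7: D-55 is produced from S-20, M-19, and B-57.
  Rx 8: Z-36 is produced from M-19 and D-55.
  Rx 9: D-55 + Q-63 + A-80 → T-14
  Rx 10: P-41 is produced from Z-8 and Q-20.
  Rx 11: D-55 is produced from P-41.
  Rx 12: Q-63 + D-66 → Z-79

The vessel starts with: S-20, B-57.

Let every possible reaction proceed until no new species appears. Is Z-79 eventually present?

No

Z-79 would need Q-63 and D-66 (Rx 12), but D-66 never forms.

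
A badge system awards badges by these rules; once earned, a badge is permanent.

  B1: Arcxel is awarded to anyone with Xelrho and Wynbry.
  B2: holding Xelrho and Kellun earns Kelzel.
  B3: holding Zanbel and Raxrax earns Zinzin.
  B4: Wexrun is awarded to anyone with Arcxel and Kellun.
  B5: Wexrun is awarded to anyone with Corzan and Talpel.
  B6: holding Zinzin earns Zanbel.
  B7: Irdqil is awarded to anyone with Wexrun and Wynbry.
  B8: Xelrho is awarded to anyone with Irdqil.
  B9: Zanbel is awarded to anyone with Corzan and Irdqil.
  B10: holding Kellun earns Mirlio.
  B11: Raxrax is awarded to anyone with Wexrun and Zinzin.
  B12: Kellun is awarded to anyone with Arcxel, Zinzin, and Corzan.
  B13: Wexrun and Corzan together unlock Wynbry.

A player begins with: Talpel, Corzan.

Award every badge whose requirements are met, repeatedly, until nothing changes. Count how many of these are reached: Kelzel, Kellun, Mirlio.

Kelzel would need Xelrho and Kellun (B2), but Kellun is never earned.
Kellun would need Arcxel, Zinzin, and Corzan (B12), but Zinzin is never earned.
Mirlio would need Kellun (B10), but Kellun is never earned.
None of the 3 are reached.

0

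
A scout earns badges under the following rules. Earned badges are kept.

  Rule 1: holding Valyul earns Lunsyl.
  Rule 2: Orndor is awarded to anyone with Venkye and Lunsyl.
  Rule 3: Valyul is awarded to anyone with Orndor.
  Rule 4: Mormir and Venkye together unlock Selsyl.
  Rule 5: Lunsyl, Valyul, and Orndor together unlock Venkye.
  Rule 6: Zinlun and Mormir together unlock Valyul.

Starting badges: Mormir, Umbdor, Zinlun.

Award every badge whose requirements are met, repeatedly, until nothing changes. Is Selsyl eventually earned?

Selsyl would need Mormir and Venkye (Rule 4), but Venkye is never earned.

No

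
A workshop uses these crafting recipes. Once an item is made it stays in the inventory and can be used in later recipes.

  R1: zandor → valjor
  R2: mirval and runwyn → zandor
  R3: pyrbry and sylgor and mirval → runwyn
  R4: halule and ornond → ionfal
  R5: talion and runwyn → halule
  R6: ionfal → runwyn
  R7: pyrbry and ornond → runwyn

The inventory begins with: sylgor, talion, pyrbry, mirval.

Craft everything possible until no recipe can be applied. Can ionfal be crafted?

No

ionfal would need halule and ornond (R4), but ornond is never obtained.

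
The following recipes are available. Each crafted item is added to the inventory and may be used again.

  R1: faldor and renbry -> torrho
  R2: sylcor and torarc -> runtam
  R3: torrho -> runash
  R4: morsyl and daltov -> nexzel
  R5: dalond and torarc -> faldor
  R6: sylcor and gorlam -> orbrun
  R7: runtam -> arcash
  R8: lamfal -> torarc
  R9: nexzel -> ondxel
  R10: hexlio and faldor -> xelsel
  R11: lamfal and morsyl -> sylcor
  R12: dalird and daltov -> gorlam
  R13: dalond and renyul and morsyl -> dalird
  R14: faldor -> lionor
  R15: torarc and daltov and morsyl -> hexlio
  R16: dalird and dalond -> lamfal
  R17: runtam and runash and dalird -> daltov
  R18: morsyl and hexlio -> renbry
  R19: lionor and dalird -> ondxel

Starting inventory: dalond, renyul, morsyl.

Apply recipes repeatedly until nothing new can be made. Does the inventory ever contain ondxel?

Yes

Using R13, dalond, renyul, and morsyl make dalird.
Using R16, dalird and dalond make lamfal.
lamfal -> torarc (R8).
dalond and torarc -> faldor (R5).
faldor -> lionor (R14).
Using R19, lionor and dalird make ondxel.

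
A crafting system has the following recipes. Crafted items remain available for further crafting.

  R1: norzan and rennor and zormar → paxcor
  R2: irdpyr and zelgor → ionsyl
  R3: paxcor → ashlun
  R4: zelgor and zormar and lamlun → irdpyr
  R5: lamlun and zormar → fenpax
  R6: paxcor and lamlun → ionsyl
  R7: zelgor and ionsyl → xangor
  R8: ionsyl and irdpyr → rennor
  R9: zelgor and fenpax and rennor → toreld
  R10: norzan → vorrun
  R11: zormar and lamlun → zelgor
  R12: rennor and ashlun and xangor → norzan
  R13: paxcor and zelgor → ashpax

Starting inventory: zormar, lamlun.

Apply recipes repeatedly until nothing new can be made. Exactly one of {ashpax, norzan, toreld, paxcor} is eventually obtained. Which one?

Using R11, zormar and lamlun make zelgor.
lamlun and zormar → fenpax (R5).
zelgor and zormar and lamlun → irdpyr (R4).
irdpyr and zelgor → ionsyl (R2).
Using R8, ionsyl and irdpyr make rennor.
zelgor and fenpax and rennor → toreld (R9).
ashpax would need paxcor and zelgor (R13), but paxcor is never obtained. norzan would need rennor, ashlun, and xangor (R12), but ashlun is never obtained. paxcor would need norzan, rennor, and zormar (R1), but norzan is never obtained.

toreld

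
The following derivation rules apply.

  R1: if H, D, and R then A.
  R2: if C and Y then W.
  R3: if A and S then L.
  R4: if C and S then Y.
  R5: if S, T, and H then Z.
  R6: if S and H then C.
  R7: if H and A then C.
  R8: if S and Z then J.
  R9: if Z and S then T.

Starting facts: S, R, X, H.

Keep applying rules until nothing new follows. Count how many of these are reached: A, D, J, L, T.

A would need H, D, and R (R1), but D is never established.
No rule produces D, and it is not given.
J would need S and Z (R8), but Z is never established.
L would need A and S (R3), but A is never established.
T would need Z and S (R9), but Z is never established.
None of the 5 are reached.

0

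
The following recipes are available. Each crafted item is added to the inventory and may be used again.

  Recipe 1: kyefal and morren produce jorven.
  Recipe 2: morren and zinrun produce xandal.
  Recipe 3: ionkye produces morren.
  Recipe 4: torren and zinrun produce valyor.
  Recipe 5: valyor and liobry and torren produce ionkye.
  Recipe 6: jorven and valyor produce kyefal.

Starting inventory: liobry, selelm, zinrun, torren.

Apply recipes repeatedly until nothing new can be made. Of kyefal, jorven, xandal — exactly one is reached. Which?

xandal

Using Recipe 4, torren and zinrun make valyor.
valyor and liobry and torren → ionkye (Recipe 5).
ionkye → morren (Recipe 3).
Using Recipe 2, morren and zinrun make xandal.
jorven would need kyefal and morren (Recipe 1), but kyefal is never obtained. kyefal would need jorven and valyor (Recipe 6), but jorven is never obtained.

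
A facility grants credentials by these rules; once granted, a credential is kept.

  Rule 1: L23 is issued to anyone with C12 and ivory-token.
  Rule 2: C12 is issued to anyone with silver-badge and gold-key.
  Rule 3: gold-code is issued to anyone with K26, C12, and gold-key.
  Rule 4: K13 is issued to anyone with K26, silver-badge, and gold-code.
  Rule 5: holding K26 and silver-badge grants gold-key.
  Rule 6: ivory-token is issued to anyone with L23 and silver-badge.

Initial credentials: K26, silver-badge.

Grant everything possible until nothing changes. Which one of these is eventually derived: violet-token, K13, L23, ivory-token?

K13

Holding K26 and silver-badge grants gold-key (Rule 5).
Holding silver-badge and gold-key grants C12 (Rule 2).
Holding K26, C12, and gold-key grants gold-code (Rule 3).
Holding K26, silver-badge, and gold-code grants K13 (Rule 4).
L23 would need C12 and ivory-token (Rule 1), but ivory-token is never granted. No rule produces violet-token, and it is not given. ivory-token would need L23 and silver-badge (Rule 6), but L23 is never granted.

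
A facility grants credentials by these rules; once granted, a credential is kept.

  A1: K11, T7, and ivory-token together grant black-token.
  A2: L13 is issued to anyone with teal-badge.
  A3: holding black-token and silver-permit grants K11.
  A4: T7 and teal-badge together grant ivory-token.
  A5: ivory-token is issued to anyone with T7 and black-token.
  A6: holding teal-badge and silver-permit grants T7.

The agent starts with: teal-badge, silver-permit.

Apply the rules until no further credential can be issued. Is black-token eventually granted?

No

black-token would need K11, T7, and ivory-token (A1), but K11 is never granted.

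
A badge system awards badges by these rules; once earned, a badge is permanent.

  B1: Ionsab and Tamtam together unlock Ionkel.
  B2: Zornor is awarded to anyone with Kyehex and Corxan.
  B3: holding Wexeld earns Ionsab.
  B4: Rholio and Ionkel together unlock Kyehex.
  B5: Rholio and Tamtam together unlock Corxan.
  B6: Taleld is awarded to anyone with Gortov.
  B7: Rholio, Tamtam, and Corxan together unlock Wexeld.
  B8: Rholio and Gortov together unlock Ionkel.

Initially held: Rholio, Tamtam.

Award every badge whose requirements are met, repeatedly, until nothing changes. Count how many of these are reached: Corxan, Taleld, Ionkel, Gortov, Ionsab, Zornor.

With Rholio and Tamtam, Corxan is earned (B5).
With Rholio, Tamtam, and Corxan, Wexeld is earned (B7).
With Wexeld, Ionsab is earned (B3).
With Ionsab and Tamtam, Ionkel is earned (B1).
With Rholio and Ionkel, Kyehex is earned (B4).
With Kyehex and Corxan, Zornor is earned (B2).
Corxan: reached.
Taleld would need Gortov (B6), but Gortov is never earned.
Ionkel: reached.
No rule produces Gortov, and it is not given.
Ionsab: reached.
Zornor: reached.
Reached: Corxan, Ionkel, Ionsab, and Zornor — 4 of the 6.

4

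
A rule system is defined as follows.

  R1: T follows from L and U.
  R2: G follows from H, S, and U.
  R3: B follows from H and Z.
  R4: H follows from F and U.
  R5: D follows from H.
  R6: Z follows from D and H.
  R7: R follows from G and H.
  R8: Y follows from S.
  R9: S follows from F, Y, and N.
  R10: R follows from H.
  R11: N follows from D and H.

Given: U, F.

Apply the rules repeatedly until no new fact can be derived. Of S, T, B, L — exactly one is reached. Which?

B

F and U hold, so H follows (R4).
From H, R5 gives D.
D and H hold, so Z follows (R6).
H and Z hold, so B follows (R3).
S would need F, Y, and N (R9), but Y is never established. T would need L and U (R1), but L is never established. No rule produces L, and it is not given.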